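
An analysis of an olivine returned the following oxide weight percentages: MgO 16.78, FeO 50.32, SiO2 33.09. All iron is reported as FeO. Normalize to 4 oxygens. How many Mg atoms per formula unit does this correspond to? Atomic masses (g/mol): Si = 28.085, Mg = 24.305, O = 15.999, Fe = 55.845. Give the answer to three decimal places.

16.78 wt% MgO ÷ 40.304 g/mol = 0.41634 mol, giving 0.41634 Mg and 0.41634 O.
50.32 wt% FeO ÷ 71.844 g/mol = 0.70041 mol, giving 0.70041 Fe and 0.70041 O.
33.09 wt% SiO2 ÷ 60.083 g/mol = 0.55074 mol, giving 0.55074 Si and 1.10148 O.
Oxygen sums to 2.21823; scaling by 4/2.21823 = 1.80324 puts the formula on 4 O.
Mg: 0.41634 × 1.80324 = 0.751 atoms per formula unit.

0.751 Mg apfu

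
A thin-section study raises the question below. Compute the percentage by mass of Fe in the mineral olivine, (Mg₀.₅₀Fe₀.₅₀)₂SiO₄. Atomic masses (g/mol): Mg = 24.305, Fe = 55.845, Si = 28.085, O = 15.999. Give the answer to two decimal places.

32.42 weight percent

Formula mass = 1×24.305 + 1×55.845 + 1×28.085 + 4×15.999 = 172.231 g/mol, of which 55.845 g is Fe.
So Fe makes up 55.845/172.231 = 0.3242 of the mass, i.e. 32.42%.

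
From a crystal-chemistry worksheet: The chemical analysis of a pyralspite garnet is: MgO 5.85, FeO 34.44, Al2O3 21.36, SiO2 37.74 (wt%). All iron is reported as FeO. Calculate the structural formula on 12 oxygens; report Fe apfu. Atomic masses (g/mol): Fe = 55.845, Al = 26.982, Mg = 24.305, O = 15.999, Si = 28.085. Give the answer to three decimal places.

5.85 wt% MgO ÷ 40.304 g/mol = 0.14515 mol, giving 0.14515 Mg and 0.14515 O.
34.44 wt% FeO ÷ 71.844 g/mol = 0.47937 mol, giving 0.47937 Fe and 0.47937 O.
21.36 wt% Al2O3 ÷ 101.961 g/mol = 0.20949 mol, giving 0.41898 Al and 0.62847 O.
37.74 wt% SiO2 ÷ 60.083 g/mol = 0.62813 mol, giving 0.62813 Si and 1.25626 O.
Oxygen sums to 2.50925; scaling by 12/2.50925 = 4.78231 puts the formula on 12 O.
Fe: 0.47937 × 4.78231 = 2.292 atoms per formula unit.

2.292 Fe apfu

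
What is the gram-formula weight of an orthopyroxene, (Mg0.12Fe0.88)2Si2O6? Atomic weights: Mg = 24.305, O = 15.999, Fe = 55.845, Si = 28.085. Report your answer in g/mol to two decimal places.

The formula mass is the sum 0.24×24.305 + 1.76×55.845 + 2×28.085 + 6×15.999.

256.28 g/mol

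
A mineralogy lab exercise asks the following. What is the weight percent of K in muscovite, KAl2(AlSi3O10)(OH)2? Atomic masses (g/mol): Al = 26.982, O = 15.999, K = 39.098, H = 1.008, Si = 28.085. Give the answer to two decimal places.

M(KAl2(AlSi3O10)(OH)2) = 398.303 g/mol.
K contributes 1 × 39.098 = 39.098 g per mole.
39.098/398.303 = 0.0982 → 9.82%.

9.82 wt%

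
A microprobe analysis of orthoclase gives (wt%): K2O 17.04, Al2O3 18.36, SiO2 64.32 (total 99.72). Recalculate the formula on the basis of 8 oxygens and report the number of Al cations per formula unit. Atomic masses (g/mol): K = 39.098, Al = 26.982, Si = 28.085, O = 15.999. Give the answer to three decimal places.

K2O (M=94.195): mol = 0.18090; K = 0.36180, O = 0.18090.
Al2O3 (M=101.961): mol = 0.18007; Al = 0.36014, O = 0.54021.
SiO2 (M=60.083): mol = 1.07052; Si = 1.07052, O = 2.14104.
ΣO = 2.86215; factor = 8/ΣO = 2.79510.
Al apfu = 0.36014 × 2.79510 = 1.007.

1.007 Al apfu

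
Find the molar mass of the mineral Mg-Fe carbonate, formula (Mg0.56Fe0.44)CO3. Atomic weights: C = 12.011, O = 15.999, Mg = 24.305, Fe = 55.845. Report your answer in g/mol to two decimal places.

98.19 g/mol

Mg: 0.56 × 24.305 = 13.6108
Fe: 0.44 × 55.845 = 24.5718
C: 1 × 12.011 = 12.0110
O: 3 × 15.999 = 47.9970
Summing the contributions gives the formula mass.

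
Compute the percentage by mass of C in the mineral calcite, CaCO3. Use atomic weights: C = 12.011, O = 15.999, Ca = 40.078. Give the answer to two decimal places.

12.00 wt%

Formula mass = 1·40.078 + 1·12.011 + 3·15.999 = 100.086 g/mol, of which 12.011 g is C.
So C makes up 12.011/100.086 = 0.1200 of the mass, i.e. 12.00%.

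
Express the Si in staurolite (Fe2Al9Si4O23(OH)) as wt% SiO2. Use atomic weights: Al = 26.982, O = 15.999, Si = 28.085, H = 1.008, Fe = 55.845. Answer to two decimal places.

28.21 wt%

Formula mass = 851.852 g/mol.
4 Si → 4.0000 mol SiO2 per formula unit; M(SiO2) = 60.083, so SiO2 mass = 240.332 g.
240.332/851.852 × 100 = 28.21 wt%.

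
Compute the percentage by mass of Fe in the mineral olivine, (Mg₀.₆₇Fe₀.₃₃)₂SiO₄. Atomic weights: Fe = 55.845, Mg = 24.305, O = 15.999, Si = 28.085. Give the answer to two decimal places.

22.82 wt%

Molar mass of (Mg₀.₆₇Fe₀.₃₃)₂SiO₄: 1.34*24.305 + 0.66*55.845 + 1*28.085 + 4*15.999 = 161.507 g/mol.
Mass of Fe per formula unit: 0.66 × 55.845 = 36.858 g.
Weight fraction Fe = 36.858 / 161.507 = 0.2282.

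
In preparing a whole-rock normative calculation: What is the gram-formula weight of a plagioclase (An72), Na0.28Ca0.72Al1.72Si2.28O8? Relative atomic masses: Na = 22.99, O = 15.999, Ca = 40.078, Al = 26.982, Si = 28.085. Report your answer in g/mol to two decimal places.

The formula mass is the sum 0.28(22.99) + 0.72(40.078) + 1.72(26.982) + 2.28(28.085) + 8(15.999).

273.73 g/mol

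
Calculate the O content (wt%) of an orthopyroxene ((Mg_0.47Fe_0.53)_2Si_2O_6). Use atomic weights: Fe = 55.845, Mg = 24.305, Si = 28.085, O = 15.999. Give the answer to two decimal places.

Formula mass = 0.94×24.305 + 1.06×55.845 + 2×28.085 + 6×15.999 = 234.206 g/mol, of which 95.994 g is O.
So O makes up 95.994/234.206 = 0.4099 of the mass, i.e. 40.99%.

40.99 wt%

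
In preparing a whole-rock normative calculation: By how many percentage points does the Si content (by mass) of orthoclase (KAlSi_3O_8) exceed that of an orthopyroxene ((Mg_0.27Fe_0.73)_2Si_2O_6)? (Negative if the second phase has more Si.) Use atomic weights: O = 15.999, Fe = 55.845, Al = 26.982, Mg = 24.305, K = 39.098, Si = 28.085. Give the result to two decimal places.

7.51 percentage points

M(KAlSi_3O_8) = 278.327 g/mol, so wt% Si = 84.255/278.327 × 100 = 30.27%.
M((Mg_0.27Fe_0.73)_2Si_2O_6) = 246.822 g/mol, so wt% Si = 56.170/246.822 × 100 = 22.76%.
30.27 − 22.76 = 7.51 pp.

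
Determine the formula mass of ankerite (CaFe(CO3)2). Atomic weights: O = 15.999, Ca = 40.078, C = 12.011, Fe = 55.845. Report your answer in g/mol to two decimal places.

215.94 g/mol

Ca: 1 × 40.078 = 40.0780
Fe: 1 × 55.845 = 55.8450
C: 2 × 12.011 = 24.0220
O: 6 × 15.999 = 95.9940
Summing the contributions gives the formula mass.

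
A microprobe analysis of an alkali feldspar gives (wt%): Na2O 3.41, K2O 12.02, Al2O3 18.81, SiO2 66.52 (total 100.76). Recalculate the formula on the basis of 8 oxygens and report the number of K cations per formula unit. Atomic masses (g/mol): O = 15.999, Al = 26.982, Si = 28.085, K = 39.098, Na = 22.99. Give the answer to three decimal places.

0.692 K apfu

Na2O (M=61.979): mol = 0.05502; Na = 0.11004, O = 0.05502.
K2O (M=94.195): mol = 0.12761; K = 0.25522, O = 0.12761.
Al2O3 (M=101.961): mol = 0.18448; Al = 0.36896, O = 0.55344.
SiO2 (M=60.083): mol = 1.10714; Si = 1.10714, O = 2.21428.
ΣO = 2.95035; factor = 8/ΣO = 2.71154.
K apfu = 0.25522 × 2.71154 = 0.692.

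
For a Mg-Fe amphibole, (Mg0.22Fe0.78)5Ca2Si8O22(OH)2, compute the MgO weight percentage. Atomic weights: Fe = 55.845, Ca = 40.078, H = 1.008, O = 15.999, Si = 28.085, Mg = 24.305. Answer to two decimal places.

M((Mg0.22Fe0.78)5Ca2Si8O22(OH)2) = 935.359 g/mol; M(MgO) = 40.304 g/mol.
Moles MgO per formula unit = 1.10 Mg ÷ 1 = 1.1000.
MgO fraction = (1.1000 × 40.304) / 935.359 = 44.334/935.359 = 0.0474.

4.74 wt%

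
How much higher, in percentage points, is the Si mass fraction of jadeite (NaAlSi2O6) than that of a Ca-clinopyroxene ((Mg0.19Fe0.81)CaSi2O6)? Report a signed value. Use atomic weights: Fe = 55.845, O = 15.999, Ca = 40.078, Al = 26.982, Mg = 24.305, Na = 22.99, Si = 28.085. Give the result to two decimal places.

M(NaAlSi2O6) = 202.136 g/mol, so wt% Si = 56.170/202.136 × 100 = 27.79%.
M((Mg0.19Fe0.81)CaSi2O6) = 242.094 g/mol, so wt% Si = 56.170/242.094 × 100 = 23.20%.
27.79 − 23.20 = 4.59 pp.

4.59 percentage points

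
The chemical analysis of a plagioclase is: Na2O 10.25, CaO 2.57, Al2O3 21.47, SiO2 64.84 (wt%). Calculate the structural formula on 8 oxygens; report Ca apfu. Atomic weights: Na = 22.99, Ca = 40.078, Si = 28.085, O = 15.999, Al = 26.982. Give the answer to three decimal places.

Na2O: 10.25/61.979 = 0.16538 mol → 0.33076 mol Na, 0.16538 mol O.
CaO: 2.57/56.077 = 0.04583 mol → 0.04583 mol Ca, 0.04583 mol O.
Al2O3: 21.47/101.961 = 0.21057 mol → 0.42114 mol Al, 0.63171 mol O.
SiO2: 64.84/60.083 = 1.07917 mol → 1.07917 mol Si, 2.15834 mol O.
Total oxygen = 3.00126 mol. Normalization factor = 8/3.00126 = 2.66555.
Ca per 8 O = 0.04583 × 2.66555 = 0.122.

0.122 Ca apfu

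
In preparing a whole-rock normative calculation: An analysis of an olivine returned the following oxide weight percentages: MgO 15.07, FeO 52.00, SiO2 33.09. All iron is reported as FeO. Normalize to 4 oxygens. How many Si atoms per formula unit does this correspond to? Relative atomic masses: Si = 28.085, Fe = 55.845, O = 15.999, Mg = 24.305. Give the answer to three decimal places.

15.07 wt% MgO ÷ 40.304 g/mol = 0.37391 mol, giving 0.37391 Mg and 0.37391 O.
52.00 wt% FeO ÷ 71.844 g/mol = 0.72379 mol, giving 0.72379 Fe and 0.72379 O.
33.09 wt% SiO2 ÷ 60.083 g/mol = 0.55074 mol, giving 0.55074 Si and 1.10148 O.
Oxygen sums to 2.19918; scaling by 4/2.19918 = 1.81886 puts the formula on 4 O.
Si: 0.55074 × 1.81886 = 1.002 atoms per formula unit.

1.002 Si apfu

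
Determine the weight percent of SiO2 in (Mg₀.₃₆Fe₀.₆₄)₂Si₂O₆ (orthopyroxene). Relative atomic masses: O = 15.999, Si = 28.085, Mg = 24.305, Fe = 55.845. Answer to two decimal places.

M((Mg₀.₃₆Fe₀.₆₄)₂Si₂O₆) = 241.145 g/mol; M(SiO2) = 60.083 g/mol.
Moles SiO2 per formula unit = 2 Si ÷ 1 = 2.0000.
SiO2 fraction = (2.0000 × 60.083) / 241.145 = 120.166/241.145 = 0.4983.

49.83 wt%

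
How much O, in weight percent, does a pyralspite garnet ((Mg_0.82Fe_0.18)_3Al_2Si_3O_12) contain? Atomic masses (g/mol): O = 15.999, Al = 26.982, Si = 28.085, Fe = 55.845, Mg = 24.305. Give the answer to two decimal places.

45.69 weight percent

Molar mass of (Mg_0.82Fe_0.18)_3Al_2Si_3O_12: 2.46·24.305 + 0.54·55.845 + 2·26.982 + 3·28.085 + 12·15.999 = 420.154 g/mol.
Mass of O per formula unit: 12 × 15.999 = 191.988 g.
Weight fraction O = 191.988 / 420.154 = 0.4569.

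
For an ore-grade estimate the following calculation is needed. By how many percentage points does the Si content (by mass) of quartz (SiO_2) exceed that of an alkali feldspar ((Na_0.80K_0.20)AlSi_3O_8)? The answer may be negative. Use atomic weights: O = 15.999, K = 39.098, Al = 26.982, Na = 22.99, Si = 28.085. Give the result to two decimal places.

M(SiO_2) = 60.083 g/mol, so wt% Si = 28.085/60.083 × 100 = 46.74%.
M((Na_0.80K_0.20)AlSi_3O_8) = 265.441 g/mol, so wt% Si = 84.255/265.441 × 100 = 31.74%.
46.74 − 31.74 = 15.00 pp.

15.00 percentage points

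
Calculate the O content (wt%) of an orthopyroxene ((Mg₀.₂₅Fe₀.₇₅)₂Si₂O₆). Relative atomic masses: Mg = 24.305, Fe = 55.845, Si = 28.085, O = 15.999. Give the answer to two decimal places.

38.69 wt%

M((Mg₀.₂₅Fe₀.₇₅)₂Si₂O₆) = 248.084 g/mol.
O contributes 6 × 15.999 = 95.994 g per mole.
95.994/248.084 = 0.3869 → 38.69%.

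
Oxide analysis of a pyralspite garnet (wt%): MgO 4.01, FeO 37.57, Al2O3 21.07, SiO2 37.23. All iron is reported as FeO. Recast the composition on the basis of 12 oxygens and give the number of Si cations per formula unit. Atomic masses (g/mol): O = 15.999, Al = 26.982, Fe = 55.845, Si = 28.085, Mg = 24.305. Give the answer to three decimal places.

MgO (M=40.304): mol = 0.09949; Mg = 0.09949, O = 0.09949.
FeO (M=71.844): mol = 0.52294; Fe = 0.52294, O = 0.52294.
Al2O3 (M=101.961): mol = 0.20665; Al = 0.41330, O = 0.61995.
SiO2 (M=60.083): mol = 0.61964; Si = 0.61964, O = 1.23928.
ΣO = 2.48166; factor = 12/ΣO = 4.83547.
Si apfu = 0.61964 × 4.83547 = 2.996.

2.996 Si apfu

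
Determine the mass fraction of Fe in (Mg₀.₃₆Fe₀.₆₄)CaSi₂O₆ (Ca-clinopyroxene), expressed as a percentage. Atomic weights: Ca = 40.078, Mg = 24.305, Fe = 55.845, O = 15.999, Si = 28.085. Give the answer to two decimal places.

15.10 wt%

M((Mg₀.₃₆Fe₀.₆₄)CaSi₂O₆) = 236.733 g/mol.
Fe contributes 0.64 × 55.845 = 35.741 g per mole.
35.741/236.733 = 0.1510 → 15.10%.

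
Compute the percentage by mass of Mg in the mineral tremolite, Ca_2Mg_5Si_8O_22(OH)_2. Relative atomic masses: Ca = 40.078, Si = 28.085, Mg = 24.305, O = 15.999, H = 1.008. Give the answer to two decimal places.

14.96 weight percent

Molar mass of Ca_2Mg_5Si_8O_22(OH)_2: 2·40.078 + 5·24.305 + 8·28.085 + 24·15.999 + 2·1.008 = 812.353 g/mol.
Mass of Mg per formula unit: 5 × 24.305 = 121.525 g.
Weight fraction Mg = 121.525 / 812.353 = 0.1496.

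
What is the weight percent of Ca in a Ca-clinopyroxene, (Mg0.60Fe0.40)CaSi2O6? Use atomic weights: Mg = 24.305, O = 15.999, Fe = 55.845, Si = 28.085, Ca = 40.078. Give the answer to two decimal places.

17.49 wt%

Formula mass = 0.60·24.305 + 0.40·55.845 + 1·40.078 + 2·28.085 + 6·15.999 = 229.163 g/mol, of which 40.078 g is Ca.
So Ca makes up 40.078/229.163 = 0.1749 of the mass, i.e. 17.49%.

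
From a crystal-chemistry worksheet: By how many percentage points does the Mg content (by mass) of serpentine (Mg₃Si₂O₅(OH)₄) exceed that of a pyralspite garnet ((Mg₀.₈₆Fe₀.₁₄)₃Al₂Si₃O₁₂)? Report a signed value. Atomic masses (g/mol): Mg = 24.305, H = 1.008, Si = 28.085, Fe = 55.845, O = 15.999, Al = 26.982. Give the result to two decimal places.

M(Mg₃Si₂O₅(OH)₄) = 277.108 g/mol, so wt% Mg = 72.915/277.108 × 100 = 26.31%.
M((Mg₀.₈₆Fe₀.₁₄)₃Al₂Si₃O₁₂) = 416.369 g/mol, so wt% Mg = 62.707/416.369 × 100 = 15.06%.
26.31 − 15.06 = 11.25 pp.

11.25 percentage points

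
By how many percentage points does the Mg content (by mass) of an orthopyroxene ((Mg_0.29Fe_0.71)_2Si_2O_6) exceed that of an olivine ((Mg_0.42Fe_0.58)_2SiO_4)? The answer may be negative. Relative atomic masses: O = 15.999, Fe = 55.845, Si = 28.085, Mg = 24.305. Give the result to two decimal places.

First mineral: 14.097 g Mg in 245.561 g formula = 5.74 wt% Mg.
Second mineral: 20.416 g Mg in 177.277 g formula = 11.52 wt% Mg.
5.74% − 11.52% gives a difference of -5.78 percentage points.

-5.78 percentage points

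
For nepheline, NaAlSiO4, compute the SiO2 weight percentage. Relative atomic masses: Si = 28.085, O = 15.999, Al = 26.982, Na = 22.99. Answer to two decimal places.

Formula mass = 142.053 g/mol.
1 Si → 1.0000 mol SiO2 per formula unit; M(SiO2) = 60.083, so SiO2 mass = 60.083 g.
60.083/142.053 × 100 = 42.30 wt%.

42.30 wt%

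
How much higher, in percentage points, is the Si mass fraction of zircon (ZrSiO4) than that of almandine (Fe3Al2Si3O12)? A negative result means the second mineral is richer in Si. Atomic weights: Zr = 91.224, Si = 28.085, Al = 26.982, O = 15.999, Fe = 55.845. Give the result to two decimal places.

-1.61 percentage points

First mineral: 28.085 g Si in 183.305 g formula = 15.32 wt% Si.
Second mineral: 84.255 g Si in 497.742 g formula = 16.93 wt% Si.
15.32% − 16.93% gives a difference of -1.61 percentage points.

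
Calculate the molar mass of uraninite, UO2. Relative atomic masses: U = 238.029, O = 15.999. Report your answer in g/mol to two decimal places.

270.03 g/mol

The formula mass is the sum 1·238.029 + 2·15.999.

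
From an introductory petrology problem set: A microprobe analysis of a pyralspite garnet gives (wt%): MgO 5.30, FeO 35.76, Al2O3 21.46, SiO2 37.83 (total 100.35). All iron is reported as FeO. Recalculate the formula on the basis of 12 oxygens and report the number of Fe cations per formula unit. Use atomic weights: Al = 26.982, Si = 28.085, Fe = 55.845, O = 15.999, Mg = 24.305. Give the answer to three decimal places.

2.370 Fe apfu

MgO: 5.30/40.304 = 0.13150 mol → 0.13150 mol Mg, 0.13150 mol O.
FeO: 35.76/71.844 = 0.49775 mol → 0.49775 mol Fe, 0.49775 mol O.
Al2O3: 21.46/101.961 = 0.21047 mol → 0.42094 mol Al, 0.63141 mol O.
SiO2: 37.83/60.083 = 0.62963 mol → 0.62963 mol Si, 1.25926 mol O.
Total oxygen = 2.51992 mol. Normalization factor = 12/2.51992 = 4.76206.
Fe per 12 O = 0.49775 × 4.76206 = 2.370.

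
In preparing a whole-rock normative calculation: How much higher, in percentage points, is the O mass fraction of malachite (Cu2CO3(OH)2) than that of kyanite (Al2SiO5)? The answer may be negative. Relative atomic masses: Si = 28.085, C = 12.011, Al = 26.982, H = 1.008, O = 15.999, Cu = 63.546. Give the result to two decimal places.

M(Cu2CO3(OH)2) = 221.114 g/mol, so wt% O = 79.995/221.114 × 100 = 36.18%.
M(Al2SiO5) = 162.044 g/mol, so wt% O = 79.995/162.044 × 100 = 49.37%.
36.18 − 49.37 = -13.19 pp.

-13.19 percentage points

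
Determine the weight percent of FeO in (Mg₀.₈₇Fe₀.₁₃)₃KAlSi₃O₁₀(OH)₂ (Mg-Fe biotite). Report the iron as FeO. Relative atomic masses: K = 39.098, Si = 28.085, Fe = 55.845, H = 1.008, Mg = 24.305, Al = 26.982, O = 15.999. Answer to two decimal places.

6.52 wt%

Molar mass of (Mg₀.₈₇Fe₀.₁₃)₃KAlSi₃O₁₀(OH)₂ = 2.61×24.305 + 0.39×55.845 + 1×39.098 + 1×26.982 + 3×28.085 + 12×15.999 + 2×1.008 = 429.555 g/mol.
Each formula unit contains 0.39 Fe, equivalent to 0.39/1 = 0.3900 mol FeO.
M(FeO) = 1×55.845 + 1×15.999 = 71.844 g/mol.
Mass of FeO per formula unit = 0.3900 × 71.844 = 28.019 g.
FeO wt% = 28.019 / 429.555 × 100 = 6.52%.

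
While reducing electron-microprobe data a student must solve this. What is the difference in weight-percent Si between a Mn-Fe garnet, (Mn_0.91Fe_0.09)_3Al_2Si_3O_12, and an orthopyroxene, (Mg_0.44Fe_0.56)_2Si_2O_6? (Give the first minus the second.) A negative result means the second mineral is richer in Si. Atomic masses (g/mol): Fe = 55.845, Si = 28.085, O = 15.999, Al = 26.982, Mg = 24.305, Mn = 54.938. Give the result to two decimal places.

-6.78 percentage points

First mineral: 84.255 g Si in 495.266 g formula = 17.01 wt% Si.
Second mineral: 56.170 g Si in 236.099 g formula = 23.79 wt% Si.
17.01% − 23.79% gives a difference of -6.78 percentage points.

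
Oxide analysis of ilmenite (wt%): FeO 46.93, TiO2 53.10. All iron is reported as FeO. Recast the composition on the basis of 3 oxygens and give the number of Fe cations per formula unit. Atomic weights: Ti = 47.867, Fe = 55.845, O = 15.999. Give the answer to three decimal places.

46.93 wt% FeO ÷ 71.844 g/mol = 0.65322 mol, giving 0.65322 Fe and 0.65322 O.
53.10 wt% TiO2 ÷ 79.865 g/mol = 0.66487 mol, giving 0.66487 Ti and 1.32974 O.
Oxygen sums to 1.98296; scaling by 3/1.98296 = 1.51289 puts the formula on 3 O.
Fe: 0.65322 × 1.51289 = 0.988 atoms per formula unit.

0.988 Fe apfu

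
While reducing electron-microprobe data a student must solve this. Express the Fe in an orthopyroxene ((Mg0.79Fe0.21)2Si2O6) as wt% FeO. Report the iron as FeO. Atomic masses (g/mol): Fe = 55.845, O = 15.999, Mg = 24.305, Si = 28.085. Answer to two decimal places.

M((Mg0.79Fe0.21)2Si2O6) = 214.021 g/mol; M(FeO) = 71.844 g/mol.
Moles FeO per formula unit = 0.42 Fe ÷ 1 = 0.4200.
FeO fraction = (0.4200 × 71.844) / 214.021 = 30.174/214.021 = 0.1410.

14.10 wt%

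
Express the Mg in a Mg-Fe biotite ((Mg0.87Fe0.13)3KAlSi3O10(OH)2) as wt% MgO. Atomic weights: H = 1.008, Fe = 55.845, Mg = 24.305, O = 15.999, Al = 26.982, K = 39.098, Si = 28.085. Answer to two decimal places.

24.49 wt%

Formula mass = 429.555 g/mol.
2.61 Mg → 2.6100 mol MgO per formula unit; M(MgO) = 40.304, so MgO mass = 105.193 g.
105.193/429.555 × 100 = 24.49 wt%.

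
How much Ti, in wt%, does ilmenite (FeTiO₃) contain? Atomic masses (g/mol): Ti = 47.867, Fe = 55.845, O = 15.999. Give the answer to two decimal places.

Molar mass of FeTiO₃: 1·55.845 + 1·47.867 + 3·15.999 = 151.709 g/mol.
Mass of Ti per formula unit: 1 × 47.867 = 47.867 g.
Weight fraction Ti = 47.867 / 151.709 = 0.3155.

31.55 wt%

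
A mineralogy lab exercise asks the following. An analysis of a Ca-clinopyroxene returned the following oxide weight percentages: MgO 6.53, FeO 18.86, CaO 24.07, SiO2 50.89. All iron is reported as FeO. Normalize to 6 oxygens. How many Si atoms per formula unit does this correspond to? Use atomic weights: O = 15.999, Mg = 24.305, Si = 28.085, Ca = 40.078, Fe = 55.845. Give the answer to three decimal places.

1.995 Si apfu

MgO: 6.53/40.304 = 0.16202 mol → 0.16202 mol Mg, 0.16202 mol O.
FeO: 18.86/71.844 = 0.26251 mol → 0.26251 mol Fe, 0.26251 mol O.
CaO: 24.07/56.077 = 0.42923 mol → 0.42923 mol Ca, 0.42923 mol O.
SiO2: 50.89/60.083 = 0.84699 mol → 0.84699 mol Si, 1.69398 mol O.
Total oxygen = 2.54774 mol. Normalization factor = 6/2.54774 = 2.35503.
Si per 6 O = 0.84699 × 2.35503 = 1.995.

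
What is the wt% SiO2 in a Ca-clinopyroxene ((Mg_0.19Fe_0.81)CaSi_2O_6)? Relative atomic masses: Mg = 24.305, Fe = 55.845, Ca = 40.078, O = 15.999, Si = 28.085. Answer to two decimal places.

49.64 wt%

Formula mass = 242.094 g/mol.
2 Si → 2.0000 mol SiO2 per formula unit; M(SiO2) = 60.083, so SiO2 mass = 120.166 g.
120.166/242.094 × 100 = 49.64 wt%.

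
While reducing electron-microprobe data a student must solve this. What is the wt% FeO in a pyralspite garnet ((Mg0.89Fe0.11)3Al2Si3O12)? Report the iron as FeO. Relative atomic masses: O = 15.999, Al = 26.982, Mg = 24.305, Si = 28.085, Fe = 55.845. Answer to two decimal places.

5.73 wt%

M((Mg0.89Fe0.11)3Al2Si3O12) = 413.530 g/mol; M(FeO) = 71.844 g/mol.
Moles FeO per formula unit = 0.33 Fe ÷ 1 = 0.3300.
FeO fraction = (0.3300 × 71.844) / 413.530 = 23.709/413.530 = 0.0573.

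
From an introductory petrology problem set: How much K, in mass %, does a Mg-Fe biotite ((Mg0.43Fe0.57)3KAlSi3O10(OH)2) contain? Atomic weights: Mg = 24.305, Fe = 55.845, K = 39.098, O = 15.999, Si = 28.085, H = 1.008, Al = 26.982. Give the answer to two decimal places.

Formula mass = 1.29×24.305 + 1.71×55.845 + 1×39.098 + 1×26.982 + 3×28.085 + 12×15.999 + 2×1.008 = 471.187 g/mol, of which 39.098 g is K.
So K makes up 39.098/471.187 = 0.0830 of the mass, i.e. 8.30%.

8.30 mass %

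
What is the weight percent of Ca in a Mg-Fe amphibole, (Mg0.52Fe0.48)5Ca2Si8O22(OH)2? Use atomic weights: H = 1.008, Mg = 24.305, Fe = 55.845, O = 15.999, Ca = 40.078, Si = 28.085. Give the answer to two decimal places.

9.03 wt%

Formula mass = 2.60*24.305 + 2.40*55.845 + 2*40.078 + 8*28.085 + 24*15.999 + 2*1.008 = 888.049 g/mol, of which 80.156 g is Ca.
So Ca makes up 80.156/888.049 = 0.0903 of the mass, i.e. 9.03%.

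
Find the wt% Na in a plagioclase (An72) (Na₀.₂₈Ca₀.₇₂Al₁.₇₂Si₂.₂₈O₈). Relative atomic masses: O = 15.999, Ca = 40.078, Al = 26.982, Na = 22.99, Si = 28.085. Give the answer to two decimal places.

Formula mass = 0.28*22.99 + 0.72*40.078 + 1.72*26.982 + 2.28*28.085 + 8*15.999 = 273.728 g/mol, of which 6.437 g is Na.
So Na makes up 6.437/273.728 = 0.0235 of the mass, i.e. 2.35%.

2.35 wt%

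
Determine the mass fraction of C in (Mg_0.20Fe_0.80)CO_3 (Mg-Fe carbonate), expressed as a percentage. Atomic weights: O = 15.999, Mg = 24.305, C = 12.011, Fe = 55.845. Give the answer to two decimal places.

10.96 mass %

M((Mg_0.20Fe_0.80)CO_3) = 109.545 g/mol.
C contributes 1 × 12.011 = 12.011 g per mole.
12.011/109.545 = 0.1096 → 10.96%.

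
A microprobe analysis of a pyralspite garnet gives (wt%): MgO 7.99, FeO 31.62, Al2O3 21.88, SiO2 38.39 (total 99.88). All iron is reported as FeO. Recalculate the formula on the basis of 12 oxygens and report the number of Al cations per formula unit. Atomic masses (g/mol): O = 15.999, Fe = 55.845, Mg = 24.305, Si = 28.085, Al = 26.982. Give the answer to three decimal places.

MgO (M=40.304): mol = 0.19824; Mg = 0.19824, O = 0.19824.
FeO (M=71.844): mol = 0.44012; Fe = 0.44012, O = 0.44012.
Al2O3 (M=101.961): mol = 0.21459; Al = 0.42918, O = 0.64377.
SiO2 (M=60.083): mol = 0.63895; Si = 0.63895, O = 1.27790.
ΣO = 2.56003; factor = 12/ΣO = 4.68745.
Al apfu = 0.42918 × 4.68745 = 2.012.

2.012 Al apfu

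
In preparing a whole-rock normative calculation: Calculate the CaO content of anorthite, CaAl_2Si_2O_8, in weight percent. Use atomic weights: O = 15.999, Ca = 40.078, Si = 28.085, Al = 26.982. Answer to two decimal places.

Molar mass of CaAl_2Si_2O_8 = 1×40.078 + 2×26.982 + 2×28.085 + 8×15.999 = 278.204 g/mol.
Each formula unit contains 1 Ca, equivalent to 1/1 = 1.0000 mol CaO.
M(CaO) = 1×40.078 + 1×15.999 = 56.077 g/mol.
Mass of CaO per formula unit = 1.0000 × 56.077 = 56.077 g.
CaO wt% = 56.077 / 278.204 × 100 = 20.16%.

20.16 wt%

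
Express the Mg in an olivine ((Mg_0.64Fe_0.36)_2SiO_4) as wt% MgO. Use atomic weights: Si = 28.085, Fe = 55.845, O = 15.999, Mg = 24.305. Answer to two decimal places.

31.57 wt%

M((Mg_0.64Fe_0.36)_2SiO_4) = 163.400 g/mol; M(MgO) = 40.304 g/mol.
Moles MgO per formula unit = 1.28 Mg ÷ 1 = 1.2800.
MgO fraction = (1.2800 × 40.304) / 163.400 = 51.589/163.400 = 0.3157.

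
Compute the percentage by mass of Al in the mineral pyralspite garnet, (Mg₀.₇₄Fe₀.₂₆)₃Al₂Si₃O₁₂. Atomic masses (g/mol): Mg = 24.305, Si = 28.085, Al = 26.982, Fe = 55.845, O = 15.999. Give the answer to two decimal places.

12.62 wt%

Molar mass of (Mg₀.₇₄Fe₀.₂₆)₃Al₂Si₃O₁₂: 2.22·24.305 + 0.78·55.845 + 2·26.982 + 3·28.085 + 12·15.999 = 427.723 g/mol.
Mass of Al per formula unit: 2 × 26.982 = 53.964 g.
Weight fraction Al = 53.964 / 427.723 = 0.1262.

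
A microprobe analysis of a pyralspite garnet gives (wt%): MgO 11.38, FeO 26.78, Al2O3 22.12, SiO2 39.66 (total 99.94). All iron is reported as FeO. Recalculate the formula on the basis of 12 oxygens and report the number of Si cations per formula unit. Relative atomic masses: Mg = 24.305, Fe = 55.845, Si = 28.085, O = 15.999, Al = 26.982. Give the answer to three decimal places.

3.016 Si apfu

11.38 wt% MgO ÷ 40.304 g/mol = 0.28235 mol, giving 0.28235 Mg and 0.28235 O.
26.78 wt% FeO ÷ 71.844 g/mol = 0.37275 mol, giving 0.37275 Fe and 0.37275 O.
22.12 wt% Al2O3 ÷ 101.961 g/mol = 0.21695 mol, giving 0.43390 Al and 0.65085 O.
39.66 wt% SiO2 ÷ 60.083 g/mol = 0.66009 mol, giving 0.66009 Si and 1.32018 O.
Oxygen sums to 2.62613; scaling by 12/2.62613 = 4.56946 puts the formula on 12 O.
Si: 0.66009 × 4.56946 = 3.016 atoms per formula unit.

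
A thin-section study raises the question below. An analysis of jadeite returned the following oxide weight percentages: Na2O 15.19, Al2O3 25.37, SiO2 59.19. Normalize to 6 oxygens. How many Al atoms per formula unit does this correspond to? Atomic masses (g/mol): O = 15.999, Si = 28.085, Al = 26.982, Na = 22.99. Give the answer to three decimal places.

1.008 Al apfu

Na2O: 15.19/61.979 = 0.24508 mol → 0.49016 mol Na, 0.24508 mol O.
Al2O3: 25.37/101.961 = 0.24882 mol → 0.49764 mol Al, 0.74646 mol O.
SiO2: 59.19/60.083 = 0.98514 mol → 0.98514 mol Si, 1.97028 mol O.
Total oxygen = 2.96182 mol. Normalization factor = 6/2.96182 = 2.02578.
Al per 6 O = 0.49764 × 2.02578 = 1.008.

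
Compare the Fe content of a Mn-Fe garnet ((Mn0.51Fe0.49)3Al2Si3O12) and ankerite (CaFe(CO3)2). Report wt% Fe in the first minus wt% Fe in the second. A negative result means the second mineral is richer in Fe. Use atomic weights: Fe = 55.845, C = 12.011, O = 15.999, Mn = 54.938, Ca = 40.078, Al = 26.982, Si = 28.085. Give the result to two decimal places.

M((Mn0.51Fe0.49)3Al2Si3O12) = 496.354 g/mol, so wt% Fe = 82.092/496.354 × 100 = 16.54%.
M(CaFe(CO3)2) = 215.939 g/mol, so wt% Fe = 55.845/215.939 × 100 = 25.86%.
16.54 − 25.86 = -9.32 pp.

-9.32 percentage points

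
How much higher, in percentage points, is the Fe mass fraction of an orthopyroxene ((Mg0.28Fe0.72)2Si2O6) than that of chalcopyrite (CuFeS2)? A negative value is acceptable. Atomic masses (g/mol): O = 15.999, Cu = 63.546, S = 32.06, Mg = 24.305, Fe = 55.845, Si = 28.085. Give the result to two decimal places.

2.23 percentage points

Fe in (Mg0.28Fe0.72)2Si2O6: molar mass 246.192 g/mol; 1.44×55.845 = 80.417 g → 32.66 wt%.
Fe in CuFeS2: molar mass 183.511 g/mol; 1×55.845 = 55.845 g → 30.43 wt%.
Difference = 32.66 − 30.43 = 2.23 percentage points.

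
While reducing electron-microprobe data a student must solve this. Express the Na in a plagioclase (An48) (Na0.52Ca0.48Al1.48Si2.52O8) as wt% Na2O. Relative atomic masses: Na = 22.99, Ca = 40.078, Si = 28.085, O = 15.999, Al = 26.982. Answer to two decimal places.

Formula mass = 269.892 g/mol.
0.52 Na → 0.2600 mol Na2O per formula unit; M(Na2O) = 61.979, so Na2O mass = 16.115 g.
16.115/269.892 × 100 = 5.97 wt%.

5.97 wt%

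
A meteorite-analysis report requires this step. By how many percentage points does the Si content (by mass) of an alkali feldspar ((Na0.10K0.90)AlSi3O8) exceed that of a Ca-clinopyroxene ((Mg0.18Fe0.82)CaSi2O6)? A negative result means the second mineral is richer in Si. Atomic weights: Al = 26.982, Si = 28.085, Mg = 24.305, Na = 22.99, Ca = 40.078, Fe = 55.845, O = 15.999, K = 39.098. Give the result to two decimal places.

Si in (Na0.10K0.90)AlSi3O8: molar mass 276.716 g/mol; 3×28.085 = 84.255 g → 30.45 wt%.
Si in (Mg0.18Fe0.82)CaSi2O6: molar mass 242.410 g/mol; 2×28.085 = 56.170 g → 23.17 wt%.
Difference = 30.45 − 23.17 = 7.28 percentage points.

7.28 percentage points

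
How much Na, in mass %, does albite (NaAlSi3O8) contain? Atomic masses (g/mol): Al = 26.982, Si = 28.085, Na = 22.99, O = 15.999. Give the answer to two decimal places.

8.77 mass %

M(NaAlSi3O8) = 262.219 g/mol.
Na contributes 1 × 22.99 = 22.990 g per mole.
22.990/262.219 = 0.0877 → 8.77%.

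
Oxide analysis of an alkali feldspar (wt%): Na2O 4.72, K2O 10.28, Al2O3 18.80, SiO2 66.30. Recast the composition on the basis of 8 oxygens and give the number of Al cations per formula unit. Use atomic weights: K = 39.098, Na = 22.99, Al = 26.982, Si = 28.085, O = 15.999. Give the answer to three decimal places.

1.002 Al apfu

Na2O: 4.72/61.979 = 0.07615 mol → 0.15230 mol Na, 0.07615 mol O.
K2O: 10.28/94.195 = 0.10914 mol → 0.21828 mol K, 0.10914 mol O.
Al2O3: 18.80/101.961 = 0.18438 mol → 0.36876 mol Al, 0.55314 mol O.
SiO2: 66.30/60.083 = 1.10347 mol → 1.10347 mol Si, 2.20694 mol O.
Total oxygen = 2.94537 mol. Normalization factor = 8/2.94537 = 2.71613.
Al per 8 O = 0.36876 × 2.71613 = 1.002.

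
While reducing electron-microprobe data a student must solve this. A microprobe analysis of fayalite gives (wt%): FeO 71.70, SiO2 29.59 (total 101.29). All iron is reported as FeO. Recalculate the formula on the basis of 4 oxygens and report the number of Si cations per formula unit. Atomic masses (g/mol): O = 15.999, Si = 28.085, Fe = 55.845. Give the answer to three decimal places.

0.993 Si apfu

FeO (M=71.844): mol = 0.99800; Fe = 0.99800, O = 0.99800.
SiO2 (M=60.083): mol = 0.49249; Si = 0.49249, O = 0.98498.
ΣO = 1.98298; factor = 4/ΣO = 2.01717.
Si apfu = 0.49249 × 2.01717 = 0.993.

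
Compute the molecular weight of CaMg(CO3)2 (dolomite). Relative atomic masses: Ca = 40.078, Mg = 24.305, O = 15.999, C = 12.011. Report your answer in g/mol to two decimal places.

184.40 g/mol

Ca: 1 × 40.078 = 40.0780
Mg: 1 × 24.305 = 24.3050
C: 2 × 12.011 = 24.0220
O: 6 × 15.999 = 95.9940
Summing the contributions gives the formula mass.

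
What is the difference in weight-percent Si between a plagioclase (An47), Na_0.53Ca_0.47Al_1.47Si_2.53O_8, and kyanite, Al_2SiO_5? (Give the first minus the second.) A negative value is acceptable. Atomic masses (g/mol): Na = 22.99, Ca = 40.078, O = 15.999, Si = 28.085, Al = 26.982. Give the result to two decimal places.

First mineral: 71.055 g Si in 269.732 g formula = 26.34 wt% Si.
Second mineral: 28.085 g Si in 162.044 g formula = 17.33 wt% Si.
26.34% − 17.33% gives a difference of 9.01 percentage points.

9.01 percentage points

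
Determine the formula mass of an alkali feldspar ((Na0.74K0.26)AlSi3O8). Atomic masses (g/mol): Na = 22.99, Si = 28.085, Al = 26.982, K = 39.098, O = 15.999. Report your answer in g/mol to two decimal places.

The formula mass is the sum 0.74·22.99 + 0.26·39.098 + 1·26.982 + 3·28.085 + 8·15.999.

266.41 g/mol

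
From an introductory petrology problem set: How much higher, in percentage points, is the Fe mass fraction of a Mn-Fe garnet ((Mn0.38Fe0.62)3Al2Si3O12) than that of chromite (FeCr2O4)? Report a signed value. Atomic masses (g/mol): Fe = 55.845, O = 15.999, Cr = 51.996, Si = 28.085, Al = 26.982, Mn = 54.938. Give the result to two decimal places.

M((Mn0.38Fe0.62)3Al2Si3O12) = 496.708 g/mol, so wt% Fe = 103.872/496.708 × 100 = 20.91%.
M(FeCr2O4) = 223.833 g/mol, so wt% Fe = 55.845/223.833 × 100 = 24.95%.
20.91 − 24.95 = -4.04 pp.

-4.04 percentage points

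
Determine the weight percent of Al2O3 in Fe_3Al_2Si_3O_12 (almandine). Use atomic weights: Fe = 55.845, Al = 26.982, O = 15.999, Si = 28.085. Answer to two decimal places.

Molar mass of Fe_3Al_2Si_3O_12 = 3·55.845 + 2·26.982 + 3·28.085 + 12·15.999 = 497.742 g/mol.
Each formula unit contains 2 Al, equivalent to 2/2 = 1.0000 mol Al2O3.
M(Al2O3) = 2×26.982 + 3×15.999 = 101.961 g/mol.
Mass of Al2O3 per formula unit = 1.0000 × 101.961 = 101.961 g.
Al2O3 wt% = 101.961 / 497.742 × 100 = 20.48%.

20.48 wt%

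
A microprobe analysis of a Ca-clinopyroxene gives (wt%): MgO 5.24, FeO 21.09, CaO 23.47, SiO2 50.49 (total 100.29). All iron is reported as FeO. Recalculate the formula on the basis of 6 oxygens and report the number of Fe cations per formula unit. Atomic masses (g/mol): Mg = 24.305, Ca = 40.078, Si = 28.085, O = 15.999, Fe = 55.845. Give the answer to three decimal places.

MgO: 5.24/40.304 = 0.13001 mol → 0.13001 mol Mg, 0.13001 mol O.
FeO: 21.09/71.844 = 0.29355 mol → 0.29355 mol Fe, 0.29355 mol O.
CaO: 23.47/56.077 = 0.41853 mol → 0.41853 mol Ca, 0.41853 mol O.
SiO2: 50.49/60.083 = 0.84034 mol → 0.84034 mol Si, 1.68068 mol O.
Total oxygen = 2.52277 mol. Normalization factor = 6/2.52277 = 2.37834.
Fe per 6 O = 0.29355 × 2.37834 = 0.698.

0.698 Fe apfu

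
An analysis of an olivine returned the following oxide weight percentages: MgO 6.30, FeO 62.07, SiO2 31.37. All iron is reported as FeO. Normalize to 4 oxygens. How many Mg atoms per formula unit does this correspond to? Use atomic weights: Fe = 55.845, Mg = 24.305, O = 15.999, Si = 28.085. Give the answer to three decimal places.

6.30 wt% MgO ÷ 40.304 g/mol = 0.15631 mol, giving 0.15631 Mg and 0.15631 O.
62.07 wt% FeO ÷ 71.844 g/mol = 0.86396 mol, giving 0.86396 Fe and 0.86396 O.
31.37 wt% SiO2 ÷ 60.083 g/mol = 0.52211 mol, giving 0.52211 Si and 1.04422 O.
Oxygen sums to 2.06449; scaling by 4/2.06449 = 1.93752 puts the formula on 4 O.
Mg: 0.15631 × 1.93752 = 0.303 atoms per formula unit.

0.303 Mg apfu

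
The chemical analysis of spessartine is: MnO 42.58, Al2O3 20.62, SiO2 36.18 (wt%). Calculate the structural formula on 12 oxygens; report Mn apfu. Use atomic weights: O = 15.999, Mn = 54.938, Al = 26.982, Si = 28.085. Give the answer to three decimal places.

2.987 Mn apfu

MnO (M=70.937): mol = 0.60025; Mn = 0.60025, O = 0.60025.
Al2O3 (M=101.961): mol = 0.20223; Al = 0.40446, O = 0.60669.
SiO2 (M=60.083): mol = 0.60217; Si = 0.60217, O = 1.20434.
ΣO = 2.41128; factor = 12/ΣO = 4.97661.
Mn apfu = 0.60025 × 4.97661 = 2.987.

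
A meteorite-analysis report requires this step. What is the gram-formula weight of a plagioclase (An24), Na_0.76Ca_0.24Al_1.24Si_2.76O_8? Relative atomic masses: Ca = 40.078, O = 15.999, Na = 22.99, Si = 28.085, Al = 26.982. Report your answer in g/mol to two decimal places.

M = 0.76·22.99 + 0.24·40.078 + 1.24·26.982 + 2.76·28.085 + 8·15.999

266.06 g/mol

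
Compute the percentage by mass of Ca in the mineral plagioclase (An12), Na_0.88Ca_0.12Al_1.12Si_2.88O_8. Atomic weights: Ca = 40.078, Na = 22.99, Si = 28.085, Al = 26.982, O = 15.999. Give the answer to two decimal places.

M(Na_0.88Ca_0.12Al_1.12Si_2.88O_8) = 264.137 g/mol.
Ca contributes 0.12 × 40.078 = 4.809 g per mole.
4.809/264.137 = 0.0182 → 1.82%.

1.82 weight percent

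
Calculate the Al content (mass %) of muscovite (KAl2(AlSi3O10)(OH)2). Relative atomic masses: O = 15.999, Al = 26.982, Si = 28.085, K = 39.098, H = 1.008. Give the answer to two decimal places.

20.32 mass %

M(KAl2(AlSi3O10)(OH)2) = 398.303 g/mol.
Al contributes 3 × 26.982 = 80.946 g per mole.
80.946/398.303 = 0.2032 → 20.32%.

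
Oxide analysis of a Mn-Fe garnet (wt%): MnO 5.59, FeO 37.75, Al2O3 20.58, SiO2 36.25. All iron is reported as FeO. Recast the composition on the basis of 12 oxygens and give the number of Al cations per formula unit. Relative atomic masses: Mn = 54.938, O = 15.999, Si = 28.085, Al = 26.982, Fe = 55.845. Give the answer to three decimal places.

2.005 Al apfu

5.59 wt% MnO ÷ 70.937 g/mol = 0.07880 mol, giving 0.07880 Mn and 0.07880 O.
37.75 wt% FeO ÷ 71.844 g/mol = 0.52544 mol, giving 0.52544 Fe and 0.52544 O.
20.58 wt% Al2O3 ÷ 101.961 g/mol = 0.20184 mol, giving 0.40368 Al and 0.60552 O.
36.25 wt% SiO2 ÷ 60.083 g/mol = 0.60333 mol, giving 0.60333 Si and 1.20666 O.
Oxygen sums to 2.41642; scaling by 12/2.41642 = 4.96602 puts the formula on 12 O.
Al: 0.40368 × 4.96602 = 2.005 atoms per formula unit.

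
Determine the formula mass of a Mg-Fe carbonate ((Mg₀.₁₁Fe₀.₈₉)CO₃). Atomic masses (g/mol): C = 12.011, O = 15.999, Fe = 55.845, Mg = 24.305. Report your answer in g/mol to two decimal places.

112.38 g/mol

M = 0.11*24.305 + 0.89*55.845 + 1*12.011 + 3*15.999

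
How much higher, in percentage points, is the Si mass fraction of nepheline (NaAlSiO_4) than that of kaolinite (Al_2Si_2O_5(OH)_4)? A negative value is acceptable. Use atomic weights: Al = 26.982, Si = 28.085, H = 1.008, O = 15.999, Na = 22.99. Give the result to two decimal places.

Si in NaAlSiO_4: molar mass 142.053 g/mol; 1×28.085 = 28.085 g → 19.77 wt%.
Si in Al_2Si_2O_5(OH)_4: molar mass 258.157 g/mol; 2×28.085 = 56.170 g → 21.76 wt%.
Difference = 19.77 − 21.76 = -1.99 percentage points.

-1.99 percentage points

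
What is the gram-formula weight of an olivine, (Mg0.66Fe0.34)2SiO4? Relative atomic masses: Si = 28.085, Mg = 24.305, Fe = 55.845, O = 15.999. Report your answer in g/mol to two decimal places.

Mg: 1.32 × 24.305 = 32.0826
Fe: 0.68 × 55.845 = 37.9746
Si: 1 × 28.085 = 28.0850
O: 4 × 15.999 = 63.9960
Summing the contributions gives the formula mass.

162.14 g/mol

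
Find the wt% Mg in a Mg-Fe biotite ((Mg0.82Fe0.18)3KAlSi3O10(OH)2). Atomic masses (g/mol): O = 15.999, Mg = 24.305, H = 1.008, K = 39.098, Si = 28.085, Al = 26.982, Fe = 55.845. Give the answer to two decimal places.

13.77 wt%

Molar mass of (Mg0.82Fe0.18)3KAlSi3O10(OH)2: 2.46×24.305 + 0.54×55.845 + 1×39.098 + 1×26.982 + 3×28.085 + 12×15.999 + 2×1.008 = 434.286 g/mol.
Mass of Mg per formula unit: 2.46 × 24.305 = 59.790 g.
Weight fraction Mg = 59.790 / 434.286 = 0.1377.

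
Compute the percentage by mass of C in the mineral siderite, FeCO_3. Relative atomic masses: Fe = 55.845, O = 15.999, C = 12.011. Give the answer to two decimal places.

10.37 wt%

Formula mass = 1×55.845 + 1×12.011 + 3×15.999 = 115.853 g/mol, of which 12.011 g is C.
So C makes up 12.011/115.853 = 0.1037 of the mass, i.e. 10.37%.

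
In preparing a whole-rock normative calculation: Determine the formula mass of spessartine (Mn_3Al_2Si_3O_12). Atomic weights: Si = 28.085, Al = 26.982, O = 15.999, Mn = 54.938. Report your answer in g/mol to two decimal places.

M = 3(54.938) + 2(26.982) + 3(28.085) + 12(15.999)

495.02 g/mol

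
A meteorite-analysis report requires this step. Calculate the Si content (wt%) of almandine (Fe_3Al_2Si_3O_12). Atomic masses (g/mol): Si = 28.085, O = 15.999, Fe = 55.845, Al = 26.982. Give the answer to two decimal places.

16.93 wt%

Molar mass of Fe_3Al_2Si_3O_12: 3·55.845 + 2·26.982 + 3·28.085 + 12·15.999 = 497.742 g/mol.
Mass of Si per formula unit: 3 × 28.085 = 84.255 g.
Weight fraction Si = 84.255 / 497.742 = 0.1693.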